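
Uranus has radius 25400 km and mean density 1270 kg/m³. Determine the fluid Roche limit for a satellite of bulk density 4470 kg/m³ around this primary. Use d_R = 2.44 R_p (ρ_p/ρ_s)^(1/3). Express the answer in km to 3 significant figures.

40700 km

d_R = 2.44 × 25400 km × (1270/4470)^(1/3)
    = 40700 km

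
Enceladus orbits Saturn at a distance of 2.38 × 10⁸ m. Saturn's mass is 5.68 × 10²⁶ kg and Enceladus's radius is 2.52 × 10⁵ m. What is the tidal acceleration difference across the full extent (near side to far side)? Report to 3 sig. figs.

2.83 × 10⁻³ m/s²

Near-to-far spans 2r, so the tidal difference is twice the near-to-center value: 4GMr/d³.
a_tidal = 4GMr/d³
        = 4 × (6.674 × 10⁻¹¹) × (5.68 × 10²⁶) × (2.52 × 10⁵) / (2.38 × 10⁸)³
        = 2.83 × 10⁻³ m/s²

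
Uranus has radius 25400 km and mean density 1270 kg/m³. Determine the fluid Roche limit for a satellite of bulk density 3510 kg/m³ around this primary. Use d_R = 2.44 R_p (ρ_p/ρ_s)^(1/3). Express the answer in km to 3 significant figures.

d_R = 2.44 × 25400 km × (1270/3510)^(1/3)
    = 44200 km

44200 km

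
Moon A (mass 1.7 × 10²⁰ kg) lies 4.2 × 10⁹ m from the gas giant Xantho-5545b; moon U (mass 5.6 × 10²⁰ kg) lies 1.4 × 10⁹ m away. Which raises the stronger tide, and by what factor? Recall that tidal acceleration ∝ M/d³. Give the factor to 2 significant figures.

Tidal acceleration ∝ M/d³, so compare M/d³ for each.
Moon A: (1.7 × 10²⁰) / (4.2 × 10⁹)³ = 2.295 × 10⁻⁹
Moon U: (5.6 × 10²⁰) / (1.4 × 10⁹)³ = 2.041 × 10⁻⁷
Ratio (larger/smaller) = 89

Moon U, by a factor of ≈ 89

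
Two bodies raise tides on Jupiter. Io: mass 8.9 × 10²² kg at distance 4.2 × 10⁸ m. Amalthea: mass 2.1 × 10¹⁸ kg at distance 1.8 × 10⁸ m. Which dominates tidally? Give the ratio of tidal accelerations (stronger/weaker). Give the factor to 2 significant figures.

The tide-raising term goes as M/d³ (the gradient of a 1/d² field).
Io: (8.9 × 10²²) / (4.2 × 10⁸)³ = 1.201 × 10⁻³
Amalthea: (2.1 × 10¹⁸) / (1.8 × 10⁸)³ = 3.601 × 10⁻⁷
Ratio (larger/smaller) = 3300

Io, by a factor of ≈ 3300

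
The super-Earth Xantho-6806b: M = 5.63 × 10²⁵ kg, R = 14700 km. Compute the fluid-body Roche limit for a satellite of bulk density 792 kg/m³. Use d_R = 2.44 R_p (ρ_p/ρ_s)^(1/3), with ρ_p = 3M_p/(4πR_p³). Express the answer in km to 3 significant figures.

ρ_p = 3M_p/(4πR_p³) = 3 × (5.63 × 10²⁵) / (4π × (1.47 × 10⁷ m)³) = 4230 kg/m³
d_R = 2.44 × 14700 km × (4230/792)^(1/3)
    = 62700 km

62700 km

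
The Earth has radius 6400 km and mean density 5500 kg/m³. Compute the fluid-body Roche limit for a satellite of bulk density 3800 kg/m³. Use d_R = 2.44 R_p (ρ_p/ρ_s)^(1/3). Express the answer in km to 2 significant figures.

d_R = 2.44 × 6400 km × (5500/3800)^(1/3)
    = 18000 km

18000 km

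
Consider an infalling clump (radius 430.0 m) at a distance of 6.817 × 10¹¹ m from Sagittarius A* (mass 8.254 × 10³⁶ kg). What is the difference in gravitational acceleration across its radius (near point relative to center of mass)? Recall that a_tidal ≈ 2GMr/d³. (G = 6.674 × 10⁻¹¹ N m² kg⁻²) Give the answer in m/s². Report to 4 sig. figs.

1.495 × 10⁻⁶ m/s²

Δg = 2GMr/d³
   = 2 × (6.674 × 10⁻¹¹) × (8.254 × 10³⁶) × (430.0) / (6.817 × 10¹¹)³
   = 1.495 × 10⁻⁶ m/s²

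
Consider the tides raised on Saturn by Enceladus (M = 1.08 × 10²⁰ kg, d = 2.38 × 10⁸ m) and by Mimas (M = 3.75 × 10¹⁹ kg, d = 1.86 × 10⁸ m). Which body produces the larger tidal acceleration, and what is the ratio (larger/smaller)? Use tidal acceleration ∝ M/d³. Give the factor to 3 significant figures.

Enceladus, by a factor of ≈ 1.37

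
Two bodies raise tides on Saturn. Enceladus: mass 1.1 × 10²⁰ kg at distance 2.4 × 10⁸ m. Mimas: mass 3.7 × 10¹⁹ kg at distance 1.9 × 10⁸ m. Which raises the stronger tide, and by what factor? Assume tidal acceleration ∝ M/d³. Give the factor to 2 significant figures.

Tidal stretch scales as M/d³; compute that for each body.
Enceladus: (1.1 × 10²⁰) / (2.4 × 10⁸)³ = 7.957 × 10⁻⁶
Mimas: (3.7 × 10¹⁹) / (1.9 × 10⁸)³ = 5.394 × 10⁻⁶
Ratio (larger/smaller) = 1.5

Enceladus, by a factor of ≈ 1.5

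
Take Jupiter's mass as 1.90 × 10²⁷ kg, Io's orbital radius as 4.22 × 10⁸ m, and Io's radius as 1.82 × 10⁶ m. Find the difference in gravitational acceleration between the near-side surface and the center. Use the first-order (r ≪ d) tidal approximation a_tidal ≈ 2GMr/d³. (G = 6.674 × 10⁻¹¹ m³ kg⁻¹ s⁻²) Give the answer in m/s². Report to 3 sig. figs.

6.14 × 10⁻³ m/s²

Δa = 2GMr/d³
   = 2 × (6.674 × 10⁻¹¹) × (1.90 × 10²⁷) × (1.82 × 10⁶) / (4.22 × 10⁸)³
   = 6.14 × 10⁻³ m/s²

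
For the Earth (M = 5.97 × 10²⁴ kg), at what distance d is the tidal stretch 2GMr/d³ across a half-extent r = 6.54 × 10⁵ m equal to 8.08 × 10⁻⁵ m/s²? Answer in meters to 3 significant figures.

2GMr/d³ = a_tidal  ⇒  d = (2GMr / a_tidal)^(1/3)
d = (2 × 6.674×10⁻¹¹ × (5.97 × 10²⁴) × (6.54 × 10⁵) / (8.08 × 10⁻⁵))^(1/3)
  = 1.86 × 10⁸ m

1.86 × 10⁸ m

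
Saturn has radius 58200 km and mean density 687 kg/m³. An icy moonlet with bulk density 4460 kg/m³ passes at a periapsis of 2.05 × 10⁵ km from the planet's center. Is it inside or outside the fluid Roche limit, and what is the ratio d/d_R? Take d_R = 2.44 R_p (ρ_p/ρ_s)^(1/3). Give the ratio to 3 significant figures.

d_R = 2.44 × (58200 km) × (687/4460)^(1/3) = 76120 km
d/d_R = (2.05 × 10⁵) / (76120) = 2.69
Since d/d_R > 1, the body is outside the Roche limit.

outside; d/d_R ≈ 2.69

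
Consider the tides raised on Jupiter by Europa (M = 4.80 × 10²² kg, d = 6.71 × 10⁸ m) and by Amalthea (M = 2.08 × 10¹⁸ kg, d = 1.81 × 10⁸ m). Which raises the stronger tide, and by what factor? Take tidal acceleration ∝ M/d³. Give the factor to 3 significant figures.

Europa, by a factor of ≈ 453

Tidal acceleration ∝ M/d³, so compare M/d³ for each.
Europa: (4.80 × 10²²) / (6.71 × 10⁸)³ = 1.589 × 10⁻⁴
Amalthea: (2.08 × 10¹⁸) / (1.81 × 10⁸)³ = 3.508 × 10⁻⁷
Ratio (larger/smaller) = 453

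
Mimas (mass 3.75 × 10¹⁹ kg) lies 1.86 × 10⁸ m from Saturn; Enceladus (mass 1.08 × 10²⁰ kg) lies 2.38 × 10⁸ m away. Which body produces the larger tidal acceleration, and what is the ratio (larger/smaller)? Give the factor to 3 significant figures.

Enceladus, by a factor of ≈ 1.37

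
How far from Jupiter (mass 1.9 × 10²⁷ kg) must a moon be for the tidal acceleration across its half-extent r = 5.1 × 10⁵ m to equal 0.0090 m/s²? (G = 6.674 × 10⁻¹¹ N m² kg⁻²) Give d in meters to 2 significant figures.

2GMr/d³ = a_tidal  ⇒  d = (2GMr / a_tidal)^(1/3)
d = (2 × 6.674×10⁻¹¹ × (1.9 × 10²⁷) × (5.1 × 10⁵) / (0.0090))^(1/3)
  = 2.4 × 10⁸ m

2.4 × 10⁸ m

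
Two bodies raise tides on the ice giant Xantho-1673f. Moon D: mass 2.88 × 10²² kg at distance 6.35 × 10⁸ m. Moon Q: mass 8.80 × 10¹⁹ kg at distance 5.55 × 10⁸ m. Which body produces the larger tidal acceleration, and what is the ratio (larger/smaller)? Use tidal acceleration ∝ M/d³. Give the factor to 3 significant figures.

Moon D, by a factor of ≈ 219

Compare M/d³ for the two perturbers:
Moon D: (2.88 × 10²²) / (6.35 × 10⁸)³ = 1.125 × 10⁻⁴
Moon Q: (8.80 × 10¹⁹) / (5.55 × 10⁸)³ = 5.148 × 10⁻⁷
Ratio (larger/smaller) = 219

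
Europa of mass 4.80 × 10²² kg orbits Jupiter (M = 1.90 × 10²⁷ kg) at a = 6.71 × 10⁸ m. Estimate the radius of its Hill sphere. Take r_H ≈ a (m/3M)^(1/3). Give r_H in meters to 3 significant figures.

r_H ≈ a (m/3M)^(1/3)
    = (6.71 × 10⁸) × (4.80 × 10²² / (3 × 1.90 × 10²⁷))^(1/3)
    = 1.37 × 10⁷ m

1.37 × 10⁷ m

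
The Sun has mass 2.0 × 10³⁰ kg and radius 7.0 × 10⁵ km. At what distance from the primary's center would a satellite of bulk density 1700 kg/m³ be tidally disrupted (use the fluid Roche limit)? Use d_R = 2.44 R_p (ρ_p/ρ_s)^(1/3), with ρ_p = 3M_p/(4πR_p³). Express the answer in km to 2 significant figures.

1.6 × 10⁶ km

ρ_p = 3M_p/(4πR_p³) = 3 × (2.0 × 10³⁰) / (4π × (7.0 × 10⁸ m)³) = 1400 kg/m³
d_R = 2.44 × 7.0 × 10⁵ km × (1400/1700)^(1/3)
    = 1.6 × 10⁶ km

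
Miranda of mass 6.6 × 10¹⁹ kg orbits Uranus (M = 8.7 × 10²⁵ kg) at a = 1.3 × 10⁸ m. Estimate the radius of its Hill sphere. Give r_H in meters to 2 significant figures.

8.2 × 10⁵ m

r_H ≈ a (m/3M)^(1/3)
    = (1.3 × 10⁸) × (6.6 × 10¹⁹ / (3 × 8.7 × 10²⁵))^(1/3)
    = 8.2 × 10⁵ m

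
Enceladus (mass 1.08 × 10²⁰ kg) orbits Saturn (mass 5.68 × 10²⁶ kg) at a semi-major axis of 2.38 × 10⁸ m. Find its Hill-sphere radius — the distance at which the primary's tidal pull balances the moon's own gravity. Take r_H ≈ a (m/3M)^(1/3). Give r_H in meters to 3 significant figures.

9.49 × 10⁵ m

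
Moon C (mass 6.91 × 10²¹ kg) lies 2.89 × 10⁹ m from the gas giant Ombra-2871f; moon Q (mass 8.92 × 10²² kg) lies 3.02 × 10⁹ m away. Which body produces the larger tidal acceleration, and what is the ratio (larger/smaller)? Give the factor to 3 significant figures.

Moon Q, by a factor of ≈ 11.3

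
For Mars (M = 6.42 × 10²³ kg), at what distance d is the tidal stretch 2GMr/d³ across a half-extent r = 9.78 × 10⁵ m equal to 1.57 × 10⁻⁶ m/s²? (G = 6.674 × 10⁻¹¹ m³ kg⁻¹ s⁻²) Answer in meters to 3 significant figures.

3.77 × 10⁸ m

2GMr/d³ = a_tidal  ⇒  d = (2GMr / a_tidal)^(1/3)
d = (2 × 6.674×10⁻¹¹ × (6.42 × 10²³) × (9.78 × 10⁵) / (1.57 × 10⁻⁶))^(1/3)
  = 3.77 × 10⁸ m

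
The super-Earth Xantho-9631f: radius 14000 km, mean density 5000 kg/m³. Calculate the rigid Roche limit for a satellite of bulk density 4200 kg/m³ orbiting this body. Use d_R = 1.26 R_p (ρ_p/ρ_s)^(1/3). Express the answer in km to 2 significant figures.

d_R = 1.26 × 14000 km × (5000/4200)^(1/3)
    = 19000 km

19000 km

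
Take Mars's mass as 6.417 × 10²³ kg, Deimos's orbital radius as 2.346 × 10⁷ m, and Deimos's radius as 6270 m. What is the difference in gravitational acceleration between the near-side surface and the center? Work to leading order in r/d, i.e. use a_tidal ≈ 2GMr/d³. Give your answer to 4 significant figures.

Δg = 2GMr/d³
   = 2 × (6.674 × 10⁻¹¹) × (6.417 × 10²³) × (6270) / (2.346 × 10⁷)³
   = 4.159 × 10⁻⁵ m/s²

4.159 × 10⁻⁵ m/s²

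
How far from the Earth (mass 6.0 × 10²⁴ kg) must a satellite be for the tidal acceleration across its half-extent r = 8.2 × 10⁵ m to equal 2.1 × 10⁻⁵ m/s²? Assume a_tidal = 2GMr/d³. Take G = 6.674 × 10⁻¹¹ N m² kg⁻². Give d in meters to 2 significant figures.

3.2 × 10⁸ m

2GMr/d³ = a_tidal  ⇒  d = (2GMr / a_tidal)^(1/3)
d = (2 × 6.674×10⁻¹¹ × (6.0 × 10²⁴) × (8.2 × 10⁵) / (2.1 × 10⁻⁵))^(1/3)
  = 3.2 × 10⁸ m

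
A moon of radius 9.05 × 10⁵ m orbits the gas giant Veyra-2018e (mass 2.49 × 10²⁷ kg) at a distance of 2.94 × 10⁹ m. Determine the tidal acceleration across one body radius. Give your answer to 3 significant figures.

The tidal stretch is the gradient of GM/d² times the body's extent r, hence the 1/d³ dependence.
a_tidal = 2GMr/d³
        = 2 × (6.674 × 10⁻¹¹) × (2.49 × 10²⁷) × (9.05 × 10⁵) / (2.94 × 10⁹)³
        = 1.18 × 10⁻⁵ m/s²

1.18 × 10⁻⁵ m/s²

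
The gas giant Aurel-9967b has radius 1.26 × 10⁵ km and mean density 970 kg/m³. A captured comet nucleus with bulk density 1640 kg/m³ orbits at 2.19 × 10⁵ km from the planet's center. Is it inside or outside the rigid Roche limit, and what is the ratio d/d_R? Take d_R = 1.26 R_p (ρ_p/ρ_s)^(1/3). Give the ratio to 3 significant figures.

d_R = 1.26 × (1.26 × 10⁵ km) × (970/1640)^(1/3) = 1.333 × 10⁵ km
d/d_R = (2.19 × 10⁵) / (1.333 × 10⁵) = 1.64
Since d/d_R > 1, the body is outside the Roche limit.

outside; d/d_R ≈ 1.64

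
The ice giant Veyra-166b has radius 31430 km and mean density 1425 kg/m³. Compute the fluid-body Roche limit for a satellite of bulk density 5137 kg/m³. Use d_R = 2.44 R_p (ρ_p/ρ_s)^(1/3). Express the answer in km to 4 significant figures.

d_R = 2.44 × 31430 km × (1425/5137)^(1/3)
    = 50020 km

50020 km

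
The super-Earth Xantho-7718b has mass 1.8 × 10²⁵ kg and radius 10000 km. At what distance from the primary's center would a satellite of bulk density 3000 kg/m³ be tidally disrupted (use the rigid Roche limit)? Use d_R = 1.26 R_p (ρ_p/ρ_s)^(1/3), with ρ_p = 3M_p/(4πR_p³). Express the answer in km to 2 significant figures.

ρ_p = 3M_p/(4πR_p³) = 3 × (1.8 × 10²⁵) / (4π × (1.0 × 10⁷ m)³) = 4300 kg/m³
d_R = 1.26 × 10000 km × (4300/3000)^(1/3)
    = 14000 km

14000 km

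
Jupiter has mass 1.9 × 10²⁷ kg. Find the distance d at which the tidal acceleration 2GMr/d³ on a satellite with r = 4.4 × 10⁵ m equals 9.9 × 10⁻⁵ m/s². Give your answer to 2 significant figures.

1.0 × 10⁹ m

2GMr/d³ = a_tidal  ⇒  d = (2GMr / a_tidal)^(1/3)
d = (2 × 6.674×10⁻¹¹ × (1.9 × 10²⁷) × (4.4 × 10⁵) / (9.9 × 10⁻⁵))^(1/3)
  = 1.0 × 10⁹ m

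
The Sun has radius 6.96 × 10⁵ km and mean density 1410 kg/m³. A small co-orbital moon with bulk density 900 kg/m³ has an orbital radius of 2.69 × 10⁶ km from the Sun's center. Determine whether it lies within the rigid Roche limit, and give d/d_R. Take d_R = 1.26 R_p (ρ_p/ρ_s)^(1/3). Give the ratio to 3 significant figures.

d_R = 1.26 × (6.96 × 10⁵ km) × (1410/900)^(1/3) = 1.019 × 10⁶ km
d/d_R = (2.69 × 10⁶) / (1.019 × 10⁶) = 2.64
Since d/d_R > 1, the body is outside the Roche limit.

outside; d/d_R ≈ 2.64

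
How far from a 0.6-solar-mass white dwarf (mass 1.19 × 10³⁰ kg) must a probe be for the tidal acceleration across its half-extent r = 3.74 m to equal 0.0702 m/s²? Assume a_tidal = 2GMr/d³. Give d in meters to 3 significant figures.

2GMr/d³ = a_tidal  ⇒  d = (2GMr / a_tidal)^(1/3)
d = (2 × 6.674×10⁻¹¹ × (1.19 × 10³⁰) × (3.74) / (0.0702))^(1/3)
  = 2.04 × 10⁷ m

2.04 × 10⁷ m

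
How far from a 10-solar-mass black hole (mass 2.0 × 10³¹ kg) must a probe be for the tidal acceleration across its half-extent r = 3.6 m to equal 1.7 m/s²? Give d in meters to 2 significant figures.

2GMr/d³ = a_tidal  ⇒  d = (2GMr / a_tidal)^(1/3)
d = (2 × 6.674×10⁻¹¹ × (2.0 × 10³¹) × (3.6) / (1.7))^(1/3)
  = 1.8 × 10⁷ m

1.8 × 10⁷ m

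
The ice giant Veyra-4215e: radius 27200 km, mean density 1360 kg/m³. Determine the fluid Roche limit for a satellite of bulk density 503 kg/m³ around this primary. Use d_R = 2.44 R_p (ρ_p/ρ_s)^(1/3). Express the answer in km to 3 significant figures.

92500 km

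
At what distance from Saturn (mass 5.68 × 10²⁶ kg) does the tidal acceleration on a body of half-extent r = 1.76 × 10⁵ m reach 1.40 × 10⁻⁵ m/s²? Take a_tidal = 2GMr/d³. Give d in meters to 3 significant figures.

2GMr/d³ = a_tidal  ⇒  d = (2GMr / a_tidal)^(1/3)
d = (2 × 6.674×10⁻¹¹ × (5.68 × 10²⁶) × (1.76 × 10⁵) / (1.40 × 10⁻⁵))^(1/3)
  = 9.84 × 10⁸ m

9.84 × 10⁸ m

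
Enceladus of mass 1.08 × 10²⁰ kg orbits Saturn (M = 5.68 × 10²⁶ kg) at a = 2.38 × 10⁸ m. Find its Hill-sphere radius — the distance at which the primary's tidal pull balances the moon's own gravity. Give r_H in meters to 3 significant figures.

9.49 × 10⁵ m

r_H ≈ a (m/3M)^(1/3)
    = (2.38 × 10⁸) × (1.08 × 10²⁰ / (3 × 5.68 × 10²⁶))^(1/3)
    = 9.49 × 10⁵ m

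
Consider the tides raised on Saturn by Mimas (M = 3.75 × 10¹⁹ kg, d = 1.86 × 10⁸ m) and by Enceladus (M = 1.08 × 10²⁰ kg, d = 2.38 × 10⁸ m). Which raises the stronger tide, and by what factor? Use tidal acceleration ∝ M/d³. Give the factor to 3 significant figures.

Enceladus, by a factor of ≈ 1.37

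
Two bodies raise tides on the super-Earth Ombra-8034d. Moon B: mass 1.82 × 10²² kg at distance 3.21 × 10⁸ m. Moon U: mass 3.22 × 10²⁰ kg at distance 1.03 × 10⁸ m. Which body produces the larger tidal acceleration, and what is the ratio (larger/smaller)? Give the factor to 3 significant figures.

The tide-raising term goes as M/d³ (the gradient of a 1/d² field).
Moon B: (1.82 × 10²²) / (3.21 × 10⁸)³ = 5.502 × 10⁻⁴
Moon U: (3.22 × 10²⁰) / (1.03 × 10⁸)³ = 2.947 × 10⁻⁴
Ratio (larger/smaller) = 1.87

Moon B, by a factor of ≈ 1.87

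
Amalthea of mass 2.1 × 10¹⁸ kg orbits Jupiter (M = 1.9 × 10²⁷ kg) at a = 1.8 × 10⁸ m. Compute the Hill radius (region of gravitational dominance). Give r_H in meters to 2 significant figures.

r_H ≈ a (m/3M)^(1/3)
    = (1.8 × 10⁸) × (2.1 × 10¹⁸ / (3 × 1.9 × 10²⁷))^(1/3)
    = 1.3 × 10⁵ m

1.3 × 10⁵ m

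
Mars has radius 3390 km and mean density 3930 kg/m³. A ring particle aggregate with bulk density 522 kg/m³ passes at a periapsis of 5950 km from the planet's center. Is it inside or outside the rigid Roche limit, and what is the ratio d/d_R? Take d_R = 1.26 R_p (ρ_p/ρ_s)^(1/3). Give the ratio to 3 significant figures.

d_R = 1.26 × (3390 km) × (3930/522)^(1/3) = 8372 km
d/d_R = (5950) / (8372) = 0.711
Since d/d_R < 1, the body is inside the Roche limit.

inside; d/d_R ≈ 0.711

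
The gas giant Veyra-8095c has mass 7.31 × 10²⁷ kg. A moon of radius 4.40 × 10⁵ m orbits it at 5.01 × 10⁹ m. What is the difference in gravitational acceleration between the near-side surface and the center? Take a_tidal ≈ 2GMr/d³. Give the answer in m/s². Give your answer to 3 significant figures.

3.41 × 10⁻⁶ m/s²

The tidal stretch is the gradient of GM/d² times the body's extent r, hence the 1/d³ dependence.
Δg = 2GMr/d³
   = 2 × (6.674 × 10⁻¹¹) × (7.31 × 10²⁷) × (4.40 × 10⁵) / (5.01 × 10⁹)³
   = 3.41 × 10⁻⁶ m/s²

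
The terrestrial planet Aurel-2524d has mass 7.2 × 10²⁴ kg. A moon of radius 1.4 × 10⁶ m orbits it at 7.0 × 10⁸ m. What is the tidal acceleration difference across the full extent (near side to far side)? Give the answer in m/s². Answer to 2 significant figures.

Δg = 4GMr/d³
   = 4 × (6.674 × 10⁻¹¹) × (7.2 × 10²⁴) × (1.4 × 10⁶) / (7.0 × 10⁸)³
   = 7.8 × 10⁻⁶ m/s²

7.8 × 10⁻⁶ m/s²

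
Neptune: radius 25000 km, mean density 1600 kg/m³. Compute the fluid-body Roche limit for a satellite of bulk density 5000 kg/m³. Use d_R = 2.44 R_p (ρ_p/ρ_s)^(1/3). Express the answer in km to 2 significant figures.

42000 km

d_R = 2.44 × 25000 km × (1600/5000)^(1/3)
    = 42000 km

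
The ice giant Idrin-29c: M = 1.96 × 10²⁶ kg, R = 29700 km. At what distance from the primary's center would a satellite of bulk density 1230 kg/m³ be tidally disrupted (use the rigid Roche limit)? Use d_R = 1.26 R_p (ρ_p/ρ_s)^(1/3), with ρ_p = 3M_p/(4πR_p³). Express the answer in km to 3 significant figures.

42400 km

ρ_p = 3M_p/(4πR_p³) = 3 × (1.96 × 10²⁶) / (4π × (2.97 × 10⁷ m)³) = 1790 kg/m³
d_R = 1.26 × 29700 km × (1790/1230)^(1/3)
    = 42400 km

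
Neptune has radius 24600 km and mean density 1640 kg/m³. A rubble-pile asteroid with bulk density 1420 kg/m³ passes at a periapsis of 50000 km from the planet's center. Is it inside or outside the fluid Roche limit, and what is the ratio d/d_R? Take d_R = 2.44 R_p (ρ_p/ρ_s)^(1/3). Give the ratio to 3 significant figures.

inside; d/d_R ≈ 0.794

d_R = 2.44 × (24600 km) × (1640/1420)^(1/3) = 62980 km
d/d_R = (50000) / (62980) = 0.794
Since d/d_R < 1, the body is inside the Roche limit.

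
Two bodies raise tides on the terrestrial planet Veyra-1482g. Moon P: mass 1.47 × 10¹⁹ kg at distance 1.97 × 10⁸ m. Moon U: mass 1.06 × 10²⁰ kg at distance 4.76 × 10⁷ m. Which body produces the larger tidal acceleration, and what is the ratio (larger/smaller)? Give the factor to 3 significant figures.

Tidal acceleration ∝ M/d³, so compare M/d³ for each.
Moon P: (1.47 × 10¹⁹) / (1.97 × 10⁸)³ = 1.923 × 10⁻⁶
Moon U: (1.06 × 10²⁰) / (4.76 × 10⁷)³ = 9.828 × 10⁻⁴
Ratio (larger/smaller) = 511

Moon U, by a factor of ≈ 511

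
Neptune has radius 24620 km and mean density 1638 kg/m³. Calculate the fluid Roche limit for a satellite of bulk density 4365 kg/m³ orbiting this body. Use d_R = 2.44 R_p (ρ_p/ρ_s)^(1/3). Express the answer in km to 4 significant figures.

d_R = 2.44 × 24620 km × (1638/4365)^(1/3)
    = 43330 km

43330 km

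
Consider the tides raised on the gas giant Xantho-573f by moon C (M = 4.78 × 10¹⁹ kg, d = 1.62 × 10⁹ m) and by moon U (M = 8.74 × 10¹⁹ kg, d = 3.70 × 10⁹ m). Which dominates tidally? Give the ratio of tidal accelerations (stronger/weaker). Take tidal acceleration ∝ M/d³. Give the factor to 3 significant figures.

Moon C, by a factor of ≈ 6.52

Compare M/d³ for the two perturbers:
Moon C: (4.78 × 10¹⁹) / (1.62 × 10⁹)³ = 1.124 × 10⁻⁸
Moon U: (8.74 × 10¹⁹) / (3.70 × 10⁹)³ = 1.725 × 10⁻⁹
Ratio (larger/smaller) = 6.52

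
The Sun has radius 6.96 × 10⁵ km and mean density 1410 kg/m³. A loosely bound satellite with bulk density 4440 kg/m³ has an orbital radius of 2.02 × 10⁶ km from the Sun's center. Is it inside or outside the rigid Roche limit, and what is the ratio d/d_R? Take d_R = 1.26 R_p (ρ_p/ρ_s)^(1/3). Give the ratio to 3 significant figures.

d_R = 1.26 × (6.96 × 10⁵ km) × (1410/4440)^(1/3) = 5.983 × 10⁵ km
d/d_R = (2.02 × 10⁶) / (5.983 × 10⁵) = 3.38
Since d/d_R > 1, the body is outside the Roche limit.

outside; d/d_R ≈ 3.38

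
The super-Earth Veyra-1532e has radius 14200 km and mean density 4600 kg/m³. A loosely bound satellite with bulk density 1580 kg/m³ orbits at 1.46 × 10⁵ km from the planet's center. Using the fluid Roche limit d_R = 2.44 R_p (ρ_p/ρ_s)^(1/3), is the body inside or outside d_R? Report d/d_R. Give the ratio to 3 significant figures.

d_R = 2.44 × (14200 km) × (4600/1580)^(1/3) = 49470 km
d/d_R = (1.46 × 10⁵) / (49470) = 2.95
Since d/d_R > 1, the body is outside the Roche limit.

outside; d/d_R ≈ 2.95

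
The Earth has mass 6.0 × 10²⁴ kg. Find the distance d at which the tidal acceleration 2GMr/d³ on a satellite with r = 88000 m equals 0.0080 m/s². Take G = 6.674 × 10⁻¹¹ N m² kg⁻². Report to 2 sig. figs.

2.1 × 10⁷ m

2GMr/d³ = a_tidal  ⇒  d = (2GMr / a_tidal)^(1/3)
d = (2 × 6.674×10⁻¹¹ × (6.0 × 10²⁴) × (88000) / (0.0080))^(1/3)
  = 2.1 × 10⁷ m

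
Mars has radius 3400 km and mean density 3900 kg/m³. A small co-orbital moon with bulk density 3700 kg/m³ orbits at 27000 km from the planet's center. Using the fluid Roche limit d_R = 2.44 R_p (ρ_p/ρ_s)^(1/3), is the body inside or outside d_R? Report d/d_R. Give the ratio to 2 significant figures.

d_R = 2.44 × (3400 km) × (3900/3700)^(1/3) = 8443 km
d/d_R = (27000) / (8443) = 3.2
Since d/d_R > 1, the body is outside the Roche limit.

outside; d/d_R ≈ 3.2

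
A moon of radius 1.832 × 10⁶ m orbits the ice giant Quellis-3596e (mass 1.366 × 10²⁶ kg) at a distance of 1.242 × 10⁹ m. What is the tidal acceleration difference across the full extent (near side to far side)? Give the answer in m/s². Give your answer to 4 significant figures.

Near-to-far spans 2r, so the tidal difference is twice the near-to-center value: 4GMr/d³.
Δa = 4GMr/d³
   = 4 × (6.674 × 10⁻¹¹) × (1.366 × 10²⁶) × (1.832 × 10⁶) / (1.242 × 10⁹)³
   = 3.487 × 10⁻⁵ m/s²

3.487 × 10⁻⁵ m/s²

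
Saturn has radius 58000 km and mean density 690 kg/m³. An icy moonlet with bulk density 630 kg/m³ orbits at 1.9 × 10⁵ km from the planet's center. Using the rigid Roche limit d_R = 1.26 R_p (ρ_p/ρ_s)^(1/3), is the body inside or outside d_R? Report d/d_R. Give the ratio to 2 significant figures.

d_R = 1.26 × (58000 km) × (690/630)^(1/3) = 75330 km
d/d_R = (1.9 × 10⁵) / (75330) = 2.5
Since d/d_R > 1, the body is outside the Roche limit.

outside; d/d_R ≈ 2.5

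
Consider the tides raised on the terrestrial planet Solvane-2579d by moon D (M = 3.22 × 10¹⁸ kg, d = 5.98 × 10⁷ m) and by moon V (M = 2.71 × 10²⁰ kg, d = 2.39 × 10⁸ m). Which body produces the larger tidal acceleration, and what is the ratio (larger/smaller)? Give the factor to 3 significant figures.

Moon V, by a factor of ≈ 1.32

Compare M/d³ for the two perturbers:
Moon D: (3.22 × 10¹⁸) / (5.98 × 10⁷)³ = 1.506 × 10⁻⁵
Moon V: (2.71 × 10²⁰) / (2.39 × 10⁸)³ = 1.985 × 10⁻⁵
Ratio (larger/smaller) = 1.32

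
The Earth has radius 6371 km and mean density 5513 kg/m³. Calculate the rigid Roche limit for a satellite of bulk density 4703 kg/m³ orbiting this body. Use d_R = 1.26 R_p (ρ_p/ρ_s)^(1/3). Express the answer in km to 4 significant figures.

8464 km

d_R = 1.26 × 6371 km × (5513/4703)^(1/3)
    = 8464 km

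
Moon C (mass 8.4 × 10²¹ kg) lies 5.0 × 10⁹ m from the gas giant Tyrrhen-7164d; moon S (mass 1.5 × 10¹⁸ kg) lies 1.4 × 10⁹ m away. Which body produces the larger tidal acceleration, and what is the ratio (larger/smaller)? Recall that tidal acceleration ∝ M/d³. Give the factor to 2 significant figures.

Moon C, by a factor of ≈ 120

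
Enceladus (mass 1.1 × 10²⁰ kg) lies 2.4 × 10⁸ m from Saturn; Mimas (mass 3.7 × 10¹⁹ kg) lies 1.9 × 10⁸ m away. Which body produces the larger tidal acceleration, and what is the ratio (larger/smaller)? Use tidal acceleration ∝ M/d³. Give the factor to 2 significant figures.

Enceladus, by a factor of ≈ 1.5

Tidal acceleration ∝ M/d³, so compare M/d³ for each.
Enceladus: (1.1 × 10²⁰) / (2.4 × 10⁸)³ = 7.957 × 10⁻⁶
Mimas: (3.7 × 10¹⁹) / (1.9 × 10⁸)³ = 5.394 × 10⁻⁶
Ratio (larger/smaller) = 1.5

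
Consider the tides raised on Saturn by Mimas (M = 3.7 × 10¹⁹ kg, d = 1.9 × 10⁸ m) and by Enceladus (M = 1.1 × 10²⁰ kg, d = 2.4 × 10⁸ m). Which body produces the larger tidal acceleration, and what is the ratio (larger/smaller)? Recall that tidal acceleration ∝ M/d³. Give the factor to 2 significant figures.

Enceladus, by a factor of ≈ 1.5

Tidal stretch scales as M/d³; compute that for each body.
Mimas: (3.7 × 10¹⁹) / (1.9 × 10⁸)³ = 5.394 × 10⁻⁶
Enceladus: (1.1 × 10²⁰) / (2.4 × 10⁸)³ = 7.957 × 10⁻⁶
Ratio (larger/smaller) = 1.5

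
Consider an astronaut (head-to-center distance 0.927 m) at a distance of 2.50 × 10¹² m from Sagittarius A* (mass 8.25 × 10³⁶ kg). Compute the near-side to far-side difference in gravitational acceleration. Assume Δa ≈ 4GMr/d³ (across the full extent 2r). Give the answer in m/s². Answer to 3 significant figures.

1.31 × 10⁻¹⁰ m/s²

Δa = 4GMr/d³
   = 4 × (6.674 × 10⁻¹¹) × (8.25 × 10³⁶) × (0.927) / (2.50 × 10¹²)³
   = 1.31 × 10⁻¹⁰ m/s²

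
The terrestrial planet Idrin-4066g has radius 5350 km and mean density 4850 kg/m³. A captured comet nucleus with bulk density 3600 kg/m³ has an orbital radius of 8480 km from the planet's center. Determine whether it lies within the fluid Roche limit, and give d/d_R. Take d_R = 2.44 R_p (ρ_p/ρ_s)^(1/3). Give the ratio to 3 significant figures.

inside; d/d_R ≈ 0.588

d_R = 2.44 × (5350 km) × (4850/3600)^(1/3) = 14420 km
d/d_R = (8480) / (14420) = 0.588
Since d/d_R < 1, the body is inside the Roche limit.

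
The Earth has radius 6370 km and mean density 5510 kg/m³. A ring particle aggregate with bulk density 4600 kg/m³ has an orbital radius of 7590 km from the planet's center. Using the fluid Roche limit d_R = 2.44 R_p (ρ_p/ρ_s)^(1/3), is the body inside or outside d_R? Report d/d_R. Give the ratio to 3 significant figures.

d_R = 2.44 × (6370 km) × (5510/4600)^(1/3) = 16510 km
d/d_R = (7590) / (16510) = 0.460
Since d/d_R < 1, the body is inside the Roche limit.

inside; d/d_R ≈ 0.460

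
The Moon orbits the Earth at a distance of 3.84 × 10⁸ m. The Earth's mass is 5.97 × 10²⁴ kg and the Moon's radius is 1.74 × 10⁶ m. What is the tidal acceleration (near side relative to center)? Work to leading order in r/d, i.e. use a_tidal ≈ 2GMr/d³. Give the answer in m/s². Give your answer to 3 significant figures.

2.45 × 10⁻⁵ m/s²

Δa = 2GMr/d³
   = 2 × (6.674 × 10⁻¹¹) × (5.97 × 10²⁴) × (1.74 × 10⁶) / (3.84 × 10⁸)³
   = 2.45 × 10⁻⁵ m/s²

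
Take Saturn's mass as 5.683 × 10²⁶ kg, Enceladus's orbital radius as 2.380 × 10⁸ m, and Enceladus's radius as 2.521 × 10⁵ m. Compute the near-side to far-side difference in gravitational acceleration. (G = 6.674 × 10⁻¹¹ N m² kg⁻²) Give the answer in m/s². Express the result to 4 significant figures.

2.837 × 10⁻³ m/s²

Δg = 4GMr/d³
   = 4 × (6.674 × 10⁻¹¹) × (5.683 × 10²⁶) × (2.521 × 10⁵) / (2.380 × 10⁸)³
   = 2.837 × 10⁻³ m/s²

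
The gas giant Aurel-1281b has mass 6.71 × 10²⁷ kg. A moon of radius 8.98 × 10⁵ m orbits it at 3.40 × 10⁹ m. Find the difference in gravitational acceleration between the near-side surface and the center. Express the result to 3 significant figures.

Δg = 2GMr/d³
   = 2 × (6.674 × 10⁻¹¹) × (6.71 × 10²⁷) × (8.98 × 10⁵) / (3.40 × 10⁹)³
   = 2.05 × 10⁻⁵ m/s²

2.05 × 10⁻⁵ m/s²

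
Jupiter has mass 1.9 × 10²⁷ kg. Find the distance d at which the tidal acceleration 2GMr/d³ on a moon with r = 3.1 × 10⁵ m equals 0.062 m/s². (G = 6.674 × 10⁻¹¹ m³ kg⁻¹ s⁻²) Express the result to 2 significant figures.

1.1 × 10⁸ m

2GMr/d³ = a_tidal  ⇒  d = (2GMr / a_tidal)^(1/3)
d = (2 × 6.674×10⁻¹¹ × (1.9 × 10²⁷) × (3.1 × 10⁵) / (0.062))^(1/3)
  = 1.1 × 10⁸ m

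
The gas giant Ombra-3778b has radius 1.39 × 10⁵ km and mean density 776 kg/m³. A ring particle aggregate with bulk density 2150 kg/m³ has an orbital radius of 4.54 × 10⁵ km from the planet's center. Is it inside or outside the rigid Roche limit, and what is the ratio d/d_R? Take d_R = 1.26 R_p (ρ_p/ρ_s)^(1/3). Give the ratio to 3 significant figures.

d_R = 1.26 × (1.39 × 10⁵ km) × (776/2150)^(1/3) = 1.247 × 10⁵ km
d/d_R = (4.54 × 10⁵) / (1.247 × 10⁵) = 3.64
Since d/d_R > 1, the body is outside the Roche limit.

outside; d/d_R ≈ 3.64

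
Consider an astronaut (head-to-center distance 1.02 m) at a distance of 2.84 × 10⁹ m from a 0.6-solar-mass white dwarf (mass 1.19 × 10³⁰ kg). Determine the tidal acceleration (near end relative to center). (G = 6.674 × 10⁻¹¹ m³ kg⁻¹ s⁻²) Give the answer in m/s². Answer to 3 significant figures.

7.07 × 10⁻⁹ m/s²

Δg = 2GMr/d³
   = 2 × (6.674 × 10⁻¹¹) × (1.19 × 10³⁰) × (1.02) / (2.84 × 10⁹)³
   = 7.07 × 10⁻⁹ m/s²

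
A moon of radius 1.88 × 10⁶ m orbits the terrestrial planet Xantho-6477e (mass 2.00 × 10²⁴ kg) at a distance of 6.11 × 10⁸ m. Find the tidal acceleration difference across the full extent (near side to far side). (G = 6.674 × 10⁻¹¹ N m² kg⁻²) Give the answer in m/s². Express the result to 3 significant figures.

Δg = 4GMr/d³
   = 4 × (6.674 × 10⁻¹¹) × (2.00 × 10²⁴) × (1.88 × 10⁶) / (6.11 × 10⁸)³
   = 4.40 × 10⁻⁶ m/s²

4.40 × 10⁻⁶ m/s²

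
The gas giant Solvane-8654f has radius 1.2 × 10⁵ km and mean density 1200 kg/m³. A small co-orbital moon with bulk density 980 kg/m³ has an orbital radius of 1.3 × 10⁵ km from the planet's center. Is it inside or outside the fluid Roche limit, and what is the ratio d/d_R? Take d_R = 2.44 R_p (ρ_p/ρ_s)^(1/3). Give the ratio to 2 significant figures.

d_R = 2.44 × (1.2 × 10⁵ km) × (1200/980)^(1/3) = 3.132 × 10⁵ km
d/d_R = (1.3 × 10⁵) / (3.132 × 10⁵) = 0.42
Since d/d_R < 1, the body is inside the Roche limit.

inside; d/d_R ≈ 0.42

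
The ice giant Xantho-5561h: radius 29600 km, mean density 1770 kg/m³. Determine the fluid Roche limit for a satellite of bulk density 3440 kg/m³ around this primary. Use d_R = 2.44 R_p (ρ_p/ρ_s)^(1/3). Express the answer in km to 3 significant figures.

d_R = 2.44 × 29600 km × (1770/3440)^(1/3)
    = 57900 km

57900 km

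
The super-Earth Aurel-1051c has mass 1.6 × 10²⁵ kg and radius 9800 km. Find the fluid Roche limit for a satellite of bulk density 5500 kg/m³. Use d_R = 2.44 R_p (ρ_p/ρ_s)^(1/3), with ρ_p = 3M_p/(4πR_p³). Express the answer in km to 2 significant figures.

22000 km

ρ_p = 3M_p/(4πR_p³) = 3 × (1.6 × 10²⁵) / (4π × (9.8 × 10⁶ m)³) = 4100 kg/m³
d_R = 2.44 × 9800 km × (4100/5500)^(1/3)
    = 22000 km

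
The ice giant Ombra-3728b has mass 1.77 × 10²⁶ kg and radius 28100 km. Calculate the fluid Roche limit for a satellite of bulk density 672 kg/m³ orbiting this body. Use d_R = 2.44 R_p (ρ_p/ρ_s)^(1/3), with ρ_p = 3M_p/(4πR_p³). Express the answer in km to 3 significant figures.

ρ_p = 3M_p/(4πR_p³) = 3 × (1.77 × 10²⁶) / (4π × (2.81 × 10⁷ m)³) = 1900 kg/m³
d_R = 2.44 × 28100 km × (1900/672)^(1/3)
    = 97000 km

97000 km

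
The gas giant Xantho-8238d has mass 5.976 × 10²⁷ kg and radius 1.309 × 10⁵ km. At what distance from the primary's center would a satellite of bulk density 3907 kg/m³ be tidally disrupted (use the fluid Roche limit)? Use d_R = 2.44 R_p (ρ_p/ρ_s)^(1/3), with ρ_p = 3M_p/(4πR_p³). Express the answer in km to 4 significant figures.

1.744 × 10⁵ km

ρ_p = 3M_p/(4πR_p³) = 3 × (5.976 × 10²⁷) / (4π × (1.309 × 10⁸ m)³) = 636.1 kg/m³
d_R = 2.44 × 1.309 × 10⁵ km × (636.1/3907)^(1/3)
    = 1.744 × 10⁵ km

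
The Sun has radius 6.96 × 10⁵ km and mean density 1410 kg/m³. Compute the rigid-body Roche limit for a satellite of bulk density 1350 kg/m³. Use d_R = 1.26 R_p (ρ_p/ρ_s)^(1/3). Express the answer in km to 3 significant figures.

d_R = 1.26 × 6.96 × 10⁵ km × (1410/1350)^(1/3)
    = 8.90 × 10⁵ km

8.90 × 10⁵ km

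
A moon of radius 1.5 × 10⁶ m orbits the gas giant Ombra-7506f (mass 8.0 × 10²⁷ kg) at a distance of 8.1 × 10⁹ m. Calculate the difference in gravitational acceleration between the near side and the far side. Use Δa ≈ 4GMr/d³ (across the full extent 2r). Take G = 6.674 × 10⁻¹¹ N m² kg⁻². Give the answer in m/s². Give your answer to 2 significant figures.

6.0 × 10⁻⁶ m/s²

Δa = 4GMr/d³
   = 4 × (6.674 × 10⁻¹¹) × (8.0 × 10²⁷) × (1.5 × 10⁶) / (8.1 × 10⁹)³
   = 6.0 × 10⁻⁶ m/s²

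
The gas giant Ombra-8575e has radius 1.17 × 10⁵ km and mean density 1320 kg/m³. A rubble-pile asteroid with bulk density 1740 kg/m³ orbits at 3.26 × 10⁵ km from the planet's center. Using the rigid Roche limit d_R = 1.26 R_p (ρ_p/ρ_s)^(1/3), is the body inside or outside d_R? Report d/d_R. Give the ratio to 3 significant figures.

outside; d/d_R ≈ 2.42

d_R = 1.26 × (1.17 × 10⁵ km) × (1320/1740)^(1/3) = 1.345 × 10⁵ km
d/d_R = (3.26 × 10⁵) / (1.345 × 10⁵) = 2.42
Since d/d_R > 1, the body is outside the Roche limit.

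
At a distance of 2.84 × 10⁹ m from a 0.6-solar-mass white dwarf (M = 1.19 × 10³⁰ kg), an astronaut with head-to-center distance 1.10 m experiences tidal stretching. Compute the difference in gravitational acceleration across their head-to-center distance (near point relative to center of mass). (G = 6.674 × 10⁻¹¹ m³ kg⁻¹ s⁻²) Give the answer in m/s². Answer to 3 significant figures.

7.63 × 10⁻⁹ m/s²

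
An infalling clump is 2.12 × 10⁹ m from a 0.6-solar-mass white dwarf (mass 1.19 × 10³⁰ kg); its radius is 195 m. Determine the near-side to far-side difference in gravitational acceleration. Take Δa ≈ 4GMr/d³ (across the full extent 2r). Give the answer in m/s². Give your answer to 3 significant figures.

Differencing GM/(d−r)² and GM/(d+r)² to first order in r/d gives 4GMr/d³.
Δg = 4GMr/d³
   = 4 × (6.674 × 10⁻¹¹) × (1.19 × 10³⁰) × (195) / (2.12 × 10⁹)³
   = 6.50 × 10⁻⁶ m/s²

6.50 × 10⁻⁶ m/s²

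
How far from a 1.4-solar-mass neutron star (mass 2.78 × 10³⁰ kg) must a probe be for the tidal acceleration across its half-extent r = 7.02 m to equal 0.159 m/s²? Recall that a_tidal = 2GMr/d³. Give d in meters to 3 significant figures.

2.54 × 10⁷ m

2GMr/d³ = a_tidal  ⇒  d = (2GMr / a_tidal)^(1/3)
d = (2 × 6.674×10⁻¹¹ × (2.78 × 10³⁰) × (7.02) / (0.159))^(1/3)
  = 2.54 × 10⁷ m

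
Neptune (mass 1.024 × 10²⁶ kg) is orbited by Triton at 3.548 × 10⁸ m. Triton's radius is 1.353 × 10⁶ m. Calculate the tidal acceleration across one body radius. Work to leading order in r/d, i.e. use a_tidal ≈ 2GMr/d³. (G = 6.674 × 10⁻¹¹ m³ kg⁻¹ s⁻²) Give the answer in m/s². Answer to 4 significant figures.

4.141 × 10⁻⁴ m/s²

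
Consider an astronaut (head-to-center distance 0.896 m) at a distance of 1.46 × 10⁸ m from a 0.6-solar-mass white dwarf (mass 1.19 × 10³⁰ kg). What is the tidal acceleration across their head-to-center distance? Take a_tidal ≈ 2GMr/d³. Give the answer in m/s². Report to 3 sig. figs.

4.57 × 10⁻⁵ m/s²

Δg = 2GMr/d³
   = 2 × (6.674 × 10⁻¹¹) × (1.19 × 10³⁰) × (0.896) / (1.46 × 10⁸)³
   = 4.57 × 10⁻⁵ m/s²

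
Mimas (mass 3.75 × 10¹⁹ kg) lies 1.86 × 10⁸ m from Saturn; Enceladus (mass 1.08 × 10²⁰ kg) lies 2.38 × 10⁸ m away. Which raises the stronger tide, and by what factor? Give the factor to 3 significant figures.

Tidal stretch scales as M/d³; compute that for each body.
Mimas: (3.75 × 10¹⁹) / (1.86 × 10⁸)³ = 5.828 × 10⁻⁶
Enceladus: (1.08 × 10²⁰) / (2.38 × 10⁸)³ = 8.011 × 10⁻⁶
Ratio (larger/smaller) = 1.37

Enceladus, by a factor of ≈ 1.37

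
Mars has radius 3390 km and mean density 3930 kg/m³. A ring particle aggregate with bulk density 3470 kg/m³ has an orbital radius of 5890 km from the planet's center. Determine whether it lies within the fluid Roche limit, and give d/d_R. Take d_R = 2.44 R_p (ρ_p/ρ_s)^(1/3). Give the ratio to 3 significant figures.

d_R = 2.44 × (3390 km) × (3930/3470)^(1/3) = 8622 km
d/d_R = (5890) / (8622) = 0.683
Since d/d_R < 1, the body is inside the Roche limit.

inside; d/d_R ≈ 0.683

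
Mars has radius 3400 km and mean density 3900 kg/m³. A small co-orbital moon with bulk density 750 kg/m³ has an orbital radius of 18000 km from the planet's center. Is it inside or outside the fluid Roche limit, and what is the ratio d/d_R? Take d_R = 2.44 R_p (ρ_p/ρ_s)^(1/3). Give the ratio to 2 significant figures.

d_R = 2.44 × (3400 km) × (3900/750)^(1/3) = 14370 km
d/d_R = (18000) / (14370) = 1.3
Since d/d_R > 1, the body is outside the Roche limit.

outside; d/d_R ≈ 1.3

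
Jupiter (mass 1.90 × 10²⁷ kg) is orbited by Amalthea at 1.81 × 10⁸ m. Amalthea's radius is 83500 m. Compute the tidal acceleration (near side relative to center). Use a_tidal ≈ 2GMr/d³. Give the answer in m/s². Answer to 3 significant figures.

a_tidal = 2GMr/d³
        = 2 × (6.674 × 10⁻¹¹) × (1.90 × 10²⁷) × (83500) / (1.81 × 10⁸)³
        = 3.57 × 10⁻³ m/s²

3.57 × 10⁻³ m/s²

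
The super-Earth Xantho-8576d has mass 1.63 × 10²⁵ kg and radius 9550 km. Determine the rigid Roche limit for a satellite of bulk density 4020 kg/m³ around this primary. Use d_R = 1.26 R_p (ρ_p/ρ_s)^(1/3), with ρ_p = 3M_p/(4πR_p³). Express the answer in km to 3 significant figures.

12500 km

ρ_p = 3M_p/(4πR_p³) = 3 × (1.63 × 10²⁵) / (4π × (9.55 × 10⁶ m)³) = 4470 kg/m³
d_R = 1.26 × 9550 km × (4470/4020)^(1/3)
    = 12500 km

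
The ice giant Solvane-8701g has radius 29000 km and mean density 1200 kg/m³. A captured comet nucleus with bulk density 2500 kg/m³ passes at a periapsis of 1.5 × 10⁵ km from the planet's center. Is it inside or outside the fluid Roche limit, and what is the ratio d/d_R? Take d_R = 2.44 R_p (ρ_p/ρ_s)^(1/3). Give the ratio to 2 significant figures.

d_R = 2.44 × (29000 km) × (1200/2500)^(1/3) = 55400 km
d/d_R = (1.5 × 10⁵) / (55400) = 2.7
Since d/d_R > 1, the body is outside the Roche limit.

outside; d/d_R ≈ 2.7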